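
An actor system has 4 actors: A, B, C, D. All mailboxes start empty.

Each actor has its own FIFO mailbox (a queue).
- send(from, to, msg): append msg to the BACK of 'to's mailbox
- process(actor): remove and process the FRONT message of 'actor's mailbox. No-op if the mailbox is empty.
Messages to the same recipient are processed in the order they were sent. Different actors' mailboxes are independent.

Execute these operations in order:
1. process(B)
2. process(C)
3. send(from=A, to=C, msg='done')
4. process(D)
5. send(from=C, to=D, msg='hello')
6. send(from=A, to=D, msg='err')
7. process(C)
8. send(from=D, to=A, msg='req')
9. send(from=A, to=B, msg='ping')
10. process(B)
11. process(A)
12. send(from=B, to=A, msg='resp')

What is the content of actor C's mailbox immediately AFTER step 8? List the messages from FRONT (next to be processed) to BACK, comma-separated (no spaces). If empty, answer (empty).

After 1 (process(B)): A:[] B:[] C:[] D:[]
After 2 (process(C)): A:[] B:[] C:[] D:[]
After 3 (send(from=A, to=C, msg='done')): A:[] B:[] C:[done] D:[]
After 4 (process(D)): A:[] B:[] C:[done] D:[]
After 5 (send(from=C, to=D, msg='hello')): A:[] B:[] C:[done] D:[hello]
After 6 (send(from=A, to=D, msg='err')): A:[] B:[] C:[done] D:[hello,err]
After 7 (process(C)): A:[] B:[] C:[] D:[hello,err]
After 8 (send(from=D, to=A, msg='req')): A:[req] B:[] C:[] D:[hello,err]

(empty)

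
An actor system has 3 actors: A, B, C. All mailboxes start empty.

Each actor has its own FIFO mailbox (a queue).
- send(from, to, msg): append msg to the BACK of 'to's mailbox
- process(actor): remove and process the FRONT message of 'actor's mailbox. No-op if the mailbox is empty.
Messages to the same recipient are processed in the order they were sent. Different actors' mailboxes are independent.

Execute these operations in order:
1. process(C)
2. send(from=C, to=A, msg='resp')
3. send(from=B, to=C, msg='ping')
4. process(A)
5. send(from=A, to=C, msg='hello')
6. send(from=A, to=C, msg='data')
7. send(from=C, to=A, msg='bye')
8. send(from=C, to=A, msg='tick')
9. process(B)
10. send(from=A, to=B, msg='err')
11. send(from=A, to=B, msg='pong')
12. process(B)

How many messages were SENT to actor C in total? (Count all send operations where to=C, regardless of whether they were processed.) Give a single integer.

Answer: 3

Derivation:
After 1 (process(C)): A:[] B:[] C:[]
After 2 (send(from=C, to=A, msg='resp')): A:[resp] B:[] C:[]
After 3 (send(from=B, to=C, msg='ping')): A:[resp] B:[] C:[ping]
After 4 (process(A)): A:[] B:[] C:[ping]
After 5 (send(from=A, to=C, msg='hello')): A:[] B:[] C:[ping,hello]
After 6 (send(from=A, to=C, msg='data')): A:[] B:[] C:[ping,hello,data]
After 7 (send(from=C, to=A, msg='bye')): A:[bye] B:[] C:[ping,hello,data]
After 8 (send(from=C, to=A, msg='tick')): A:[bye,tick] B:[] C:[ping,hello,data]
After 9 (process(B)): A:[bye,tick] B:[] C:[ping,hello,data]
After 10 (send(from=A, to=B, msg='err')): A:[bye,tick] B:[err] C:[ping,hello,data]
After 11 (send(from=A, to=B, msg='pong')): A:[bye,tick] B:[err,pong] C:[ping,hello,data]
After 12 (process(B)): A:[bye,tick] B:[pong] C:[ping,hello,data]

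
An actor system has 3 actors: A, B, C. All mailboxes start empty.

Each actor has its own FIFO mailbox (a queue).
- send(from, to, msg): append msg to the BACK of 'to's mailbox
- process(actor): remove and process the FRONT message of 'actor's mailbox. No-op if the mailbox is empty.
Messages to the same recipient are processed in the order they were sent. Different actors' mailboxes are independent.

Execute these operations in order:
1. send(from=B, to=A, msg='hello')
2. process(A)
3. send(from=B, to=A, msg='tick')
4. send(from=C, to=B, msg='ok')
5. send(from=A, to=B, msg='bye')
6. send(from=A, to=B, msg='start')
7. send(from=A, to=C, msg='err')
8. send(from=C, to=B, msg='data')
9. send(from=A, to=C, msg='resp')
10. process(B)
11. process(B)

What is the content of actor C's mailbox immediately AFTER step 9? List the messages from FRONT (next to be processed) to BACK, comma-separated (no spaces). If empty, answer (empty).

After 1 (send(from=B, to=A, msg='hello')): A:[hello] B:[] C:[]
After 2 (process(A)): A:[] B:[] C:[]
After 3 (send(from=B, to=A, msg='tick')): A:[tick] B:[] C:[]
After 4 (send(from=C, to=B, msg='ok')): A:[tick] B:[ok] C:[]
After 5 (send(from=A, to=B, msg='bye')): A:[tick] B:[ok,bye] C:[]
After 6 (send(from=A, to=B, msg='start')): A:[tick] B:[ok,bye,start] C:[]
After 7 (send(from=A, to=C, msg='err')): A:[tick] B:[ok,bye,start] C:[err]
After 8 (send(from=C, to=B, msg='data')): A:[tick] B:[ok,bye,start,data] C:[err]
After 9 (send(from=A, to=C, msg='resp')): A:[tick] B:[ok,bye,start,data] C:[err,resp]

err,resp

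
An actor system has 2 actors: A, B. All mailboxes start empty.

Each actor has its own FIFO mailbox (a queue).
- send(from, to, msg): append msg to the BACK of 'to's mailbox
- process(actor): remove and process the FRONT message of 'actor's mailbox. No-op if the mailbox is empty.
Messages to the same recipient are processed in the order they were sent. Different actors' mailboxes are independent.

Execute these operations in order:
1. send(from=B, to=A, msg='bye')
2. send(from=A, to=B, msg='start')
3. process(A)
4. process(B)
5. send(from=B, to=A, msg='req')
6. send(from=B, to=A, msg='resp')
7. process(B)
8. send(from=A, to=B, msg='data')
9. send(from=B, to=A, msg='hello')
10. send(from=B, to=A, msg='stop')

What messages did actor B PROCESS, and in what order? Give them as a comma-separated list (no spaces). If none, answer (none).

After 1 (send(from=B, to=A, msg='bye')): A:[bye] B:[]
After 2 (send(from=A, to=B, msg='start')): A:[bye] B:[start]
After 3 (process(A)): A:[] B:[start]
After 4 (process(B)): A:[] B:[]
After 5 (send(from=B, to=A, msg='req')): A:[req] B:[]
After 6 (send(from=B, to=A, msg='resp')): A:[req,resp] B:[]
After 7 (process(B)): A:[req,resp] B:[]
After 8 (send(from=A, to=B, msg='data')): A:[req,resp] B:[data]
After 9 (send(from=B, to=A, msg='hello')): A:[req,resp,hello] B:[data]
After 10 (send(from=B, to=A, msg='stop')): A:[req,resp,hello,stop] B:[data]

Answer: start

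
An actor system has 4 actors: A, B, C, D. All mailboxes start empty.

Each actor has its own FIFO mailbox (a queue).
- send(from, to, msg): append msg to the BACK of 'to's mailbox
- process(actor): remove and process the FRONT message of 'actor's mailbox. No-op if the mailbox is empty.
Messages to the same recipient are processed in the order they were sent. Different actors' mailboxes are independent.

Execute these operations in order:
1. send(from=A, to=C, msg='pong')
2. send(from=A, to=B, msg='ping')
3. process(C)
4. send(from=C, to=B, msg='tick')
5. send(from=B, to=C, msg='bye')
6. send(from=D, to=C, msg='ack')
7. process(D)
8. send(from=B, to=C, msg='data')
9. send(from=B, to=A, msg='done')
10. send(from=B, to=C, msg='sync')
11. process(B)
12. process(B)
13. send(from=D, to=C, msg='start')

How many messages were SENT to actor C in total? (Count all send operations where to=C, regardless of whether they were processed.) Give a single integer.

Answer: 6

Derivation:
After 1 (send(from=A, to=C, msg='pong')): A:[] B:[] C:[pong] D:[]
After 2 (send(from=A, to=B, msg='ping')): A:[] B:[ping] C:[pong] D:[]
After 3 (process(C)): A:[] B:[ping] C:[] D:[]
After 4 (send(from=C, to=B, msg='tick')): A:[] B:[ping,tick] C:[] D:[]
After 5 (send(from=B, to=C, msg='bye')): A:[] B:[ping,tick] C:[bye] D:[]
After 6 (send(from=D, to=C, msg='ack')): A:[] B:[ping,tick] C:[bye,ack] D:[]
After 7 (process(D)): A:[] B:[ping,tick] C:[bye,ack] D:[]
After 8 (send(from=B, to=C, msg='data')): A:[] B:[ping,tick] C:[bye,ack,data] D:[]
After 9 (send(from=B, to=A, msg='done')): A:[done] B:[ping,tick] C:[bye,ack,data] D:[]
After 10 (send(from=B, to=C, msg='sync')): A:[done] B:[ping,tick] C:[bye,ack,data,sync] D:[]
After 11 (process(B)): A:[done] B:[tick] C:[bye,ack,data,sync] D:[]
After 12 (process(B)): A:[done] B:[] C:[bye,ack,data,sync] D:[]
After 13 (send(from=D, to=C, msg='start')): A:[done] B:[] C:[bye,ack,data,sync,start] D:[]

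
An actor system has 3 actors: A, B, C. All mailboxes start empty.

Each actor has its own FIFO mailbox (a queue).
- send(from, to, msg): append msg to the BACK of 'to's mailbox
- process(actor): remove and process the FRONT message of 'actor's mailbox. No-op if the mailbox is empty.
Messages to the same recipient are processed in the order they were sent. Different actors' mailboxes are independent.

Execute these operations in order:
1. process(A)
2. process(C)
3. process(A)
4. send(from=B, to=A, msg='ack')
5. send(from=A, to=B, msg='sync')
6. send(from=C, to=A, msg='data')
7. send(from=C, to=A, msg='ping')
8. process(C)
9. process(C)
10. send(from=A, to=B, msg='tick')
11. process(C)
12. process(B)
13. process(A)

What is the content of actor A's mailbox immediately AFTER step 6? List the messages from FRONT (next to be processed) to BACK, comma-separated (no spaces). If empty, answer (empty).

After 1 (process(A)): A:[] B:[] C:[]
After 2 (process(C)): A:[] B:[] C:[]
After 3 (process(A)): A:[] B:[] C:[]
After 4 (send(from=B, to=A, msg='ack')): A:[ack] B:[] C:[]
After 5 (send(from=A, to=B, msg='sync')): A:[ack] B:[sync] C:[]
After 6 (send(from=C, to=A, msg='data')): A:[ack,data] B:[sync] C:[]

ack,data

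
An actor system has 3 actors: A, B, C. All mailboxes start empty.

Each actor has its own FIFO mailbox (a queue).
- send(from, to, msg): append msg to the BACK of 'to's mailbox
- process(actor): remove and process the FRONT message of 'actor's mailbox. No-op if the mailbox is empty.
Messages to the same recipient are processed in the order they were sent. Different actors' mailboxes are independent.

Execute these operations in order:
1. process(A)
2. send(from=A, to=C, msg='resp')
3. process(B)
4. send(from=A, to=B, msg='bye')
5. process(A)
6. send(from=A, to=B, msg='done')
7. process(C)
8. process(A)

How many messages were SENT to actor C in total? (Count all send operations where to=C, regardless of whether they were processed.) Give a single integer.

Answer: 1

Derivation:
After 1 (process(A)): A:[] B:[] C:[]
After 2 (send(from=A, to=C, msg='resp')): A:[] B:[] C:[resp]
After 3 (process(B)): A:[] B:[] C:[resp]
After 4 (send(from=A, to=B, msg='bye')): A:[] B:[bye] C:[resp]
After 5 (process(A)): A:[] B:[bye] C:[resp]
After 6 (send(from=A, to=B, msg='done')): A:[] B:[bye,done] C:[resp]
After 7 (process(C)): A:[] B:[bye,done] C:[]
After 8 (process(A)): A:[] B:[bye,done] C:[]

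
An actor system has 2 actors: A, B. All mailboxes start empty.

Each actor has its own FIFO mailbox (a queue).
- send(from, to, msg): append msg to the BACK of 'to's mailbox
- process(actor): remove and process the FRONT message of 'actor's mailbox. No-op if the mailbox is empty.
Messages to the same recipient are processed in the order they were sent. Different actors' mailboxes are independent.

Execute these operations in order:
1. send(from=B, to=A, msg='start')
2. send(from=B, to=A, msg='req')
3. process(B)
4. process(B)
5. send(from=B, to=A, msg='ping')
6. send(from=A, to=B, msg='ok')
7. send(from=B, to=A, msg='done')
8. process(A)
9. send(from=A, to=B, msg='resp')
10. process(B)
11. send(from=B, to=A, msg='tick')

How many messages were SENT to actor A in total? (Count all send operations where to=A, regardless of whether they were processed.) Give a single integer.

After 1 (send(from=B, to=A, msg='start')): A:[start] B:[]
After 2 (send(from=B, to=A, msg='req')): A:[start,req] B:[]
After 3 (process(B)): A:[start,req] B:[]
After 4 (process(B)): A:[start,req] B:[]
After 5 (send(from=B, to=A, msg='ping')): A:[start,req,ping] B:[]
After 6 (send(from=A, to=B, msg='ok')): A:[start,req,ping] B:[ok]
After 7 (send(from=B, to=A, msg='done')): A:[start,req,ping,done] B:[ok]
After 8 (process(A)): A:[req,ping,done] B:[ok]
After 9 (send(from=A, to=B, msg='resp')): A:[req,ping,done] B:[ok,resp]
After 10 (process(B)): A:[req,ping,done] B:[resp]
After 11 (send(from=B, to=A, msg='tick')): A:[req,ping,done,tick] B:[resp]

Answer: 5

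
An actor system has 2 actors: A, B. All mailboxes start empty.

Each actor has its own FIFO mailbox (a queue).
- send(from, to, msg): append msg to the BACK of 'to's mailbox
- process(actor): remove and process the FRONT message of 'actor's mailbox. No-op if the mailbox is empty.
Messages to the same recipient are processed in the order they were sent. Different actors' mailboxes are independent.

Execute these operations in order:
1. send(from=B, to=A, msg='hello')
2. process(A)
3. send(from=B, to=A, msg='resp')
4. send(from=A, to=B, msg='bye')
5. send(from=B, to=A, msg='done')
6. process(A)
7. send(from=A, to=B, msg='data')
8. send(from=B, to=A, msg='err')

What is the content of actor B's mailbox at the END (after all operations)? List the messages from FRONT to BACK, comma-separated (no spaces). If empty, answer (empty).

After 1 (send(from=B, to=A, msg='hello')): A:[hello] B:[]
After 2 (process(A)): A:[] B:[]
After 3 (send(from=B, to=A, msg='resp')): A:[resp] B:[]
After 4 (send(from=A, to=B, msg='bye')): A:[resp] B:[bye]
After 5 (send(from=B, to=A, msg='done')): A:[resp,done] B:[bye]
After 6 (process(A)): A:[done] B:[bye]
After 7 (send(from=A, to=B, msg='data')): A:[done] B:[bye,data]
After 8 (send(from=B, to=A, msg='err')): A:[done,err] B:[bye,data]

Answer: bye,data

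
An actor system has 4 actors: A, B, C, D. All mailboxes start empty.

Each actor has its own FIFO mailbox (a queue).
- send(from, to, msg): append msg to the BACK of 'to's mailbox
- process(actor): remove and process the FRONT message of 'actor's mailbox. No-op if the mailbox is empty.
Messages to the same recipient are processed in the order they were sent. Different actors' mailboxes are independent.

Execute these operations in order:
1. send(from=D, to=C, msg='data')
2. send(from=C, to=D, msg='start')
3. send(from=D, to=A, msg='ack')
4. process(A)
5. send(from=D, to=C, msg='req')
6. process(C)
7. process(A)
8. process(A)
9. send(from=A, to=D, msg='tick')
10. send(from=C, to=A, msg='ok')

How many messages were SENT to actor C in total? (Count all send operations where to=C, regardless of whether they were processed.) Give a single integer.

After 1 (send(from=D, to=C, msg='data')): A:[] B:[] C:[data] D:[]
After 2 (send(from=C, to=D, msg='start')): A:[] B:[] C:[data] D:[start]
After 3 (send(from=D, to=A, msg='ack')): A:[ack] B:[] C:[data] D:[start]
After 4 (process(A)): A:[] B:[] C:[data] D:[start]
After 5 (send(from=D, to=C, msg='req')): A:[] B:[] C:[data,req] D:[start]
After 6 (process(C)): A:[] B:[] C:[req] D:[start]
After 7 (process(A)): A:[] B:[] C:[req] D:[start]
After 8 (process(A)): A:[] B:[] C:[req] D:[start]
After 9 (send(from=A, to=D, msg='tick')): A:[] B:[] C:[req] D:[start,tick]
After 10 (send(from=C, to=A, msg='ok')): A:[ok] B:[] C:[req] D:[start,tick]

Answer: 2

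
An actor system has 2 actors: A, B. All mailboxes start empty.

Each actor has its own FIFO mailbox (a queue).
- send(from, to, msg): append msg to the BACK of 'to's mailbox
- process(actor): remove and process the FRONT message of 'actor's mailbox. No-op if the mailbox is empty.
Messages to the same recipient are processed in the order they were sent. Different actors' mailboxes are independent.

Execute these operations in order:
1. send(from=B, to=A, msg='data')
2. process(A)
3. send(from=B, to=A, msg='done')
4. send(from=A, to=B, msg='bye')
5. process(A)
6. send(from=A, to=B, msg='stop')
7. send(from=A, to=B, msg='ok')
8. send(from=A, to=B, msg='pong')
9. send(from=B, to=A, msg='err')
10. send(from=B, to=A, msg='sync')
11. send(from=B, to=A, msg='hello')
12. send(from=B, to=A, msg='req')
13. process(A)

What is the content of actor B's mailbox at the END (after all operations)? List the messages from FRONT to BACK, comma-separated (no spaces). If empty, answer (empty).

After 1 (send(from=B, to=A, msg='data')): A:[data] B:[]
After 2 (process(A)): A:[] B:[]
After 3 (send(from=B, to=A, msg='done')): A:[done] B:[]
After 4 (send(from=A, to=B, msg='bye')): A:[done] B:[bye]
After 5 (process(A)): A:[] B:[bye]
After 6 (send(from=A, to=B, msg='stop')): A:[] B:[bye,stop]
After 7 (send(from=A, to=B, msg='ok')): A:[] B:[bye,stop,ok]
After 8 (send(from=A, to=B, msg='pong')): A:[] B:[bye,stop,ok,pong]
After 9 (send(from=B, to=A, msg='err')): A:[err] B:[bye,stop,ok,pong]
After 10 (send(from=B, to=A, msg='sync')): A:[err,sync] B:[bye,stop,ok,pong]
After 11 (send(from=B, to=A, msg='hello')): A:[err,sync,hello] B:[bye,stop,ok,pong]
After 12 (send(from=B, to=A, msg='req')): A:[err,sync,hello,req] B:[bye,stop,ok,pong]
After 13 (process(A)): A:[sync,hello,req] B:[bye,stop,ok,pong]

Answer: bye,stop,ok,pong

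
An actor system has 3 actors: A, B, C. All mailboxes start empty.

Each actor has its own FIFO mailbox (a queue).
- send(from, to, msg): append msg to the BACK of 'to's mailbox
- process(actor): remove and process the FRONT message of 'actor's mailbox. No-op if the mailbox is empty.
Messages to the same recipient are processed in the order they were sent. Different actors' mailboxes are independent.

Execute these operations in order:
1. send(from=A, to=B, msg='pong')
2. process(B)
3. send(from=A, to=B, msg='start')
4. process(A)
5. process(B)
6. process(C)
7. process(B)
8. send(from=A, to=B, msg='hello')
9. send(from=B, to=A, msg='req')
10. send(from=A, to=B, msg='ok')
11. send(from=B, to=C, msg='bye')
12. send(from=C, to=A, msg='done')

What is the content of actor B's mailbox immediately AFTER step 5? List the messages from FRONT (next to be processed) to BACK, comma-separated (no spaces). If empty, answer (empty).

After 1 (send(from=A, to=B, msg='pong')): A:[] B:[pong] C:[]
After 2 (process(B)): A:[] B:[] C:[]
After 3 (send(from=A, to=B, msg='start')): A:[] B:[start] C:[]
After 4 (process(A)): A:[] B:[start] C:[]
After 5 (process(B)): A:[] B:[] C:[]

(empty)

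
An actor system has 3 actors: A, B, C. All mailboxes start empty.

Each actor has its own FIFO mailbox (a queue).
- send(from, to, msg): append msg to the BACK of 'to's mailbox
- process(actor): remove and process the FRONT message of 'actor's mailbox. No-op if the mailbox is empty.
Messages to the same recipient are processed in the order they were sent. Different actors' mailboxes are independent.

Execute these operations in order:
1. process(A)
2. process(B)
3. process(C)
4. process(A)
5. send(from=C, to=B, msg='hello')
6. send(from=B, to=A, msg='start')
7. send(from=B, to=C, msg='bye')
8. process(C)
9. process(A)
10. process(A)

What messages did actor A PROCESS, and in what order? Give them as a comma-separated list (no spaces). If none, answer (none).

Answer: start

Derivation:
After 1 (process(A)): A:[] B:[] C:[]
After 2 (process(B)): A:[] B:[] C:[]
After 3 (process(C)): A:[] B:[] C:[]
After 4 (process(A)): A:[] B:[] C:[]
After 5 (send(from=C, to=B, msg='hello')): A:[] B:[hello] C:[]
After 6 (send(from=B, to=A, msg='start')): A:[start] B:[hello] C:[]
After 7 (send(from=B, to=C, msg='bye')): A:[start] B:[hello] C:[bye]
After 8 (process(C)): A:[start] B:[hello] C:[]
After 9 (process(A)): A:[] B:[hello] C:[]
After 10 (process(A)): A:[] B:[hello] C:[]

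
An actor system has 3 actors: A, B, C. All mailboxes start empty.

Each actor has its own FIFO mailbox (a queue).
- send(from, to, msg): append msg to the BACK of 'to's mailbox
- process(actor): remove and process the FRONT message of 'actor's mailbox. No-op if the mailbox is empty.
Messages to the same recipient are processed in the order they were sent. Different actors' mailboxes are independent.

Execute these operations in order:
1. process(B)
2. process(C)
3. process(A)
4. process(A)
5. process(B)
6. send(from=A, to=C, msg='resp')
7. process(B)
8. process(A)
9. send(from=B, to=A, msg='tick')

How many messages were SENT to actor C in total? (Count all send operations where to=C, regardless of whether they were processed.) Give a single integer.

After 1 (process(B)): A:[] B:[] C:[]
After 2 (process(C)): A:[] B:[] C:[]
After 3 (process(A)): A:[] B:[] C:[]
After 4 (process(A)): A:[] B:[] C:[]
After 5 (process(B)): A:[] B:[] C:[]
After 6 (send(from=A, to=C, msg='resp')): A:[] B:[] C:[resp]
After 7 (process(B)): A:[] B:[] C:[resp]
After 8 (process(A)): A:[] B:[] C:[resp]
After 9 (send(from=B, to=A, msg='tick')): A:[tick] B:[] C:[resp]

Answer: 1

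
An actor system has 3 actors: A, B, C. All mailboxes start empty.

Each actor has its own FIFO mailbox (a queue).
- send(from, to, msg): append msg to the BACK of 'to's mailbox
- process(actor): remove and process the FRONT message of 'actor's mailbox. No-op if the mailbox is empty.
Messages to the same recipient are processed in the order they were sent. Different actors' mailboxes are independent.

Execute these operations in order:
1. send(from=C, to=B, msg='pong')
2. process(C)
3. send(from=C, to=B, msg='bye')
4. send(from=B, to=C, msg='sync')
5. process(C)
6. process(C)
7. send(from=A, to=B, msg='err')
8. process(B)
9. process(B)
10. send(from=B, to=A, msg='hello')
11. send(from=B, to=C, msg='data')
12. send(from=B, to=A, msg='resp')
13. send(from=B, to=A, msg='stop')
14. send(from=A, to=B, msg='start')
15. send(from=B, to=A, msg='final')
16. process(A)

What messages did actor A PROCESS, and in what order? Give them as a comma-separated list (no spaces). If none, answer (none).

Answer: hello

Derivation:
After 1 (send(from=C, to=B, msg='pong')): A:[] B:[pong] C:[]
After 2 (process(C)): A:[] B:[pong] C:[]
After 3 (send(from=C, to=B, msg='bye')): A:[] B:[pong,bye] C:[]
After 4 (send(from=B, to=C, msg='sync')): A:[] B:[pong,bye] C:[sync]
After 5 (process(C)): A:[] B:[pong,bye] C:[]
After 6 (process(C)): A:[] B:[pong,bye] C:[]
After 7 (send(from=A, to=B, msg='err')): A:[] B:[pong,bye,err] C:[]
After 8 (process(B)): A:[] B:[bye,err] C:[]
After 9 (process(B)): A:[] B:[err] C:[]
After 10 (send(from=B, to=A, msg='hello')): A:[hello] B:[err] C:[]
After 11 (send(from=B, to=C, msg='data')): A:[hello] B:[err] C:[data]
After 12 (send(from=B, to=A, msg='resp')): A:[hello,resp] B:[err] C:[data]
After 13 (send(from=B, to=A, msg='stop')): A:[hello,resp,stop] B:[err] C:[data]
After 14 (send(from=A, to=B, msg='start')): A:[hello,resp,stop] B:[err,start] C:[data]
After 15 (send(from=B, to=A, msg='final')): A:[hello,resp,stop,final] B:[err,start] C:[data]
After 16 (process(A)): A:[resp,stop,final] B:[err,start] C:[data]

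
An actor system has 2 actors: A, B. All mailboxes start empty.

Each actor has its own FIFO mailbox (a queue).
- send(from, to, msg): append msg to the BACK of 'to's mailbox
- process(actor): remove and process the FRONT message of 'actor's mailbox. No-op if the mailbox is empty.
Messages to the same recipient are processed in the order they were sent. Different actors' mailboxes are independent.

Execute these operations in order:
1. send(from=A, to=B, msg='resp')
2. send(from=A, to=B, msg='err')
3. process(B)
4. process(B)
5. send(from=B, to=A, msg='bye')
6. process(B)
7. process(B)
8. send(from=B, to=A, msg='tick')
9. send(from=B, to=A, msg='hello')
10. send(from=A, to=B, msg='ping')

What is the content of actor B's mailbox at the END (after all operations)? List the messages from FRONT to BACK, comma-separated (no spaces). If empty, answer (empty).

Answer: ping

Derivation:
After 1 (send(from=A, to=B, msg='resp')): A:[] B:[resp]
After 2 (send(from=A, to=B, msg='err')): A:[] B:[resp,err]
After 3 (process(B)): A:[] B:[err]
After 4 (process(B)): A:[] B:[]
After 5 (send(from=B, to=A, msg='bye')): A:[bye] B:[]
After 6 (process(B)): A:[bye] B:[]
After 7 (process(B)): A:[bye] B:[]
After 8 (send(from=B, to=A, msg='tick')): A:[bye,tick] B:[]
After 9 (send(from=B, to=A, msg='hello')): A:[bye,tick,hello] B:[]
After 10 (send(from=A, to=B, msg='ping')): A:[bye,tick,hello] B:[ping]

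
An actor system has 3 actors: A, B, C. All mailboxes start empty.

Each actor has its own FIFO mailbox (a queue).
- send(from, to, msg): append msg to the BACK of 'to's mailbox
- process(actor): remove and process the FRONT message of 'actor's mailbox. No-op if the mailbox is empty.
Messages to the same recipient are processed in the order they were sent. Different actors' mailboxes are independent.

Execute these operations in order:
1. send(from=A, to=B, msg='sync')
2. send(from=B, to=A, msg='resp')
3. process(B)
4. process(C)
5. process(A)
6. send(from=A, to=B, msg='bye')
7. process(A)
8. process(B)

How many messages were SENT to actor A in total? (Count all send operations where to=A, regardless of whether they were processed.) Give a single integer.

Answer: 1

Derivation:
After 1 (send(from=A, to=B, msg='sync')): A:[] B:[sync] C:[]
After 2 (send(from=B, to=A, msg='resp')): A:[resp] B:[sync] C:[]
After 3 (process(B)): A:[resp] B:[] C:[]
After 4 (process(C)): A:[resp] B:[] C:[]
After 5 (process(A)): A:[] B:[] C:[]
After 6 (send(from=A, to=B, msg='bye')): A:[] B:[bye] C:[]
After 7 (process(A)): A:[] B:[bye] C:[]
After 8 (process(B)): A:[] B:[] C:[]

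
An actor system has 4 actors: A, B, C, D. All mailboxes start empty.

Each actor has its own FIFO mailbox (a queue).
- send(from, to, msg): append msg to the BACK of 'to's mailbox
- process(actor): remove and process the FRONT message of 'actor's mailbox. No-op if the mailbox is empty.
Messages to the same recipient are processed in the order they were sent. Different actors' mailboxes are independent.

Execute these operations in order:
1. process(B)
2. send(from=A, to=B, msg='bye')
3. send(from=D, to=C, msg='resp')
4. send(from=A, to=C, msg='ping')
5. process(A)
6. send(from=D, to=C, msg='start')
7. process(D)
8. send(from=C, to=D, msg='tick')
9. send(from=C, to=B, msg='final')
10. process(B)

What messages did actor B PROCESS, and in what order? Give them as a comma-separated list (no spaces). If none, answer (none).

Answer: bye

Derivation:
After 1 (process(B)): A:[] B:[] C:[] D:[]
After 2 (send(from=A, to=B, msg='bye')): A:[] B:[bye] C:[] D:[]
After 3 (send(from=D, to=C, msg='resp')): A:[] B:[bye] C:[resp] D:[]
After 4 (send(from=A, to=C, msg='ping')): A:[] B:[bye] C:[resp,ping] D:[]
After 5 (process(A)): A:[] B:[bye] C:[resp,ping] D:[]
After 6 (send(from=D, to=C, msg='start')): A:[] B:[bye] C:[resp,ping,start] D:[]
After 7 (process(D)): A:[] B:[bye] C:[resp,ping,start] D:[]
After 8 (send(from=C, to=D, msg='tick')): A:[] B:[bye] C:[resp,ping,start] D:[tick]
After 9 (send(from=C, to=B, msg='final')): A:[] B:[bye,final] C:[resp,ping,start] D:[tick]
After 10 (process(B)): A:[] B:[final] C:[resp,ping,start] D:[tick]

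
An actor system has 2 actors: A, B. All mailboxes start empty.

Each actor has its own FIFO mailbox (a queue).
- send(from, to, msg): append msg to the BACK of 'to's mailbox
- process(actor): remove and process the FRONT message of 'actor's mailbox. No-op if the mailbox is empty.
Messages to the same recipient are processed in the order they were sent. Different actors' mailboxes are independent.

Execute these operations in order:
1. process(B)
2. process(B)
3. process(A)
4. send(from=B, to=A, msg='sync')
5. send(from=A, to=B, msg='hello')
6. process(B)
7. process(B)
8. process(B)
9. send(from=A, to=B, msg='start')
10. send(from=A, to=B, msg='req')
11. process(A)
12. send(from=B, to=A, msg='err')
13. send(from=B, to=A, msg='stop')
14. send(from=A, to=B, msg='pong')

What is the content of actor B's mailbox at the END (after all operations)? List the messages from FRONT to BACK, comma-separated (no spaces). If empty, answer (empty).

After 1 (process(B)): A:[] B:[]
After 2 (process(B)): A:[] B:[]
After 3 (process(A)): A:[] B:[]
After 4 (send(from=B, to=A, msg='sync')): A:[sync] B:[]
After 5 (send(from=A, to=B, msg='hello')): A:[sync] B:[hello]
After 6 (process(B)): A:[sync] B:[]
After 7 (process(B)): A:[sync] B:[]
After 8 (process(B)): A:[sync] B:[]
After 9 (send(from=A, to=B, msg='start')): A:[sync] B:[start]
After 10 (send(from=A, to=B, msg='req')): A:[sync] B:[start,req]
After 11 (process(A)): A:[] B:[start,req]
After 12 (send(from=B, to=A, msg='err')): A:[err] B:[start,req]
After 13 (send(from=B, to=A, msg='stop')): A:[err,stop] B:[start,req]
After 14 (send(from=A, to=B, msg='pong')): A:[err,stop] B:[start,req,pong]

Answer: start,req,pong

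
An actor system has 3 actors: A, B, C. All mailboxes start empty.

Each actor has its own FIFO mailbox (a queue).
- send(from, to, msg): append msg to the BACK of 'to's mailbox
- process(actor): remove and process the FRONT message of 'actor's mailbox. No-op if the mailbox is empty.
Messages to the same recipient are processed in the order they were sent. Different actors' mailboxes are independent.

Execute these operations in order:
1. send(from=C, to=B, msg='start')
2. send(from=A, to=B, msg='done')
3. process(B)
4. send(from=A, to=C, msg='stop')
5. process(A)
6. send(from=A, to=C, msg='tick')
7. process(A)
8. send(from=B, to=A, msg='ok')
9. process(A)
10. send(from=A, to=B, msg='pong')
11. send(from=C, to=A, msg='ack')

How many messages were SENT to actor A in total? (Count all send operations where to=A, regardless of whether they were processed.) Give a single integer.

After 1 (send(from=C, to=B, msg='start')): A:[] B:[start] C:[]
After 2 (send(from=A, to=B, msg='done')): A:[] B:[start,done] C:[]
After 3 (process(B)): A:[] B:[done] C:[]
After 4 (send(from=A, to=C, msg='stop')): A:[] B:[done] C:[stop]
After 5 (process(A)): A:[] B:[done] C:[stop]
After 6 (send(from=A, to=C, msg='tick')): A:[] B:[done] C:[stop,tick]
After 7 (process(A)): A:[] B:[done] C:[stop,tick]
After 8 (send(from=B, to=A, msg='ok')): A:[ok] B:[done] C:[stop,tick]
After 9 (process(A)): A:[] B:[done] C:[stop,tick]
After 10 (send(from=A, to=B, msg='pong')): A:[] B:[done,pong] C:[stop,tick]
After 11 (send(from=C, to=A, msg='ack')): A:[ack] B:[done,pong] C:[stop,tick]

Answer: 2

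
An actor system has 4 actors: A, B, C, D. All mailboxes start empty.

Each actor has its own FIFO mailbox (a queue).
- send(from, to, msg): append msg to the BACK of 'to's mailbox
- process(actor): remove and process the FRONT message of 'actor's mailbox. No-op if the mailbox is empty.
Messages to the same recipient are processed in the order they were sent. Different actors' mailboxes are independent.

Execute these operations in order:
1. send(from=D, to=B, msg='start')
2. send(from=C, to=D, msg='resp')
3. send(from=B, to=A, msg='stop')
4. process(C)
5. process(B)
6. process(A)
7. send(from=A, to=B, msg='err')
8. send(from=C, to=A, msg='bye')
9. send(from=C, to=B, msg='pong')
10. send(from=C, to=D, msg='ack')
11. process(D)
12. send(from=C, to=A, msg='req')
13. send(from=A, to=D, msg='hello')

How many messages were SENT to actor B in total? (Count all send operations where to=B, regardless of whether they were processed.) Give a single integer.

After 1 (send(from=D, to=B, msg='start')): A:[] B:[start] C:[] D:[]
After 2 (send(from=C, to=D, msg='resp')): A:[] B:[start] C:[] D:[resp]
After 3 (send(from=B, to=A, msg='stop')): A:[stop] B:[start] C:[] D:[resp]
After 4 (process(C)): A:[stop] B:[start] C:[] D:[resp]
After 5 (process(B)): A:[stop] B:[] C:[] D:[resp]
After 6 (process(A)): A:[] B:[] C:[] D:[resp]
After 7 (send(from=A, to=B, msg='err')): A:[] B:[err] C:[] D:[resp]
After 8 (send(from=C, to=A, msg='bye')): A:[bye] B:[err] C:[] D:[resp]
After 9 (send(from=C, to=B, msg='pong')): A:[bye] B:[err,pong] C:[] D:[resp]
After 10 (send(from=C, to=D, msg='ack')): A:[bye] B:[err,pong] C:[] D:[resp,ack]
After 11 (process(D)): A:[bye] B:[err,pong] C:[] D:[ack]
After 12 (send(from=C, to=A, msg='req')): A:[bye,req] B:[err,pong] C:[] D:[ack]
After 13 (send(from=A, to=D, msg='hello')): A:[bye,req] B:[err,pong] C:[] D:[ack,hello]

Answer: 3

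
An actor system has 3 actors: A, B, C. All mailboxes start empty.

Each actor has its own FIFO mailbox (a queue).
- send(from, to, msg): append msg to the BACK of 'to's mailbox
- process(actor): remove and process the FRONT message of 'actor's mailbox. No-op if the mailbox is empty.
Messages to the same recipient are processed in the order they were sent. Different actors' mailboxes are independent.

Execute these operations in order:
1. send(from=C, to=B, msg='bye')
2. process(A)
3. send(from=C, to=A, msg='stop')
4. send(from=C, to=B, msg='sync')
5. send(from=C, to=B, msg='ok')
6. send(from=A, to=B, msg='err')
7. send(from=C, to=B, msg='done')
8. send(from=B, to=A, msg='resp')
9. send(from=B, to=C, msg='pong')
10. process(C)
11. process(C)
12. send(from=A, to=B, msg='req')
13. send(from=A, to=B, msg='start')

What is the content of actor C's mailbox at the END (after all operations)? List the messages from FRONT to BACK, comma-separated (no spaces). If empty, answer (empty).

Answer: (empty)

Derivation:
After 1 (send(from=C, to=B, msg='bye')): A:[] B:[bye] C:[]
After 2 (process(A)): A:[] B:[bye] C:[]
After 3 (send(from=C, to=A, msg='stop')): A:[stop] B:[bye] C:[]
After 4 (send(from=C, to=B, msg='sync')): A:[stop] B:[bye,sync] C:[]
After 5 (send(from=C, to=B, msg='ok')): A:[stop] B:[bye,sync,ok] C:[]
After 6 (send(from=A, to=B, msg='err')): A:[stop] B:[bye,sync,ok,err] C:[]
After 7 (send(from=C, to=B, msg='done')): A:[stop] B:[bye,sync,ok,err,done] C:[]
After 8 (send(from=B, to=A, msg='resp')): A:[stop,resp] B:[bye,sync,ok,err,done] C:[]
After 9 (send(from=B, to=C, msg='pong')): A:[stop,resp] B:[bye,sync,ok,err,done] C:[pong]
After 10 (process(C)): A:[stop,resp] B:[bye,sync,ok,err,done] C:[]
After 11 (process(C)): A:[stop,resp] B:[bye,sync,ok,err,done] C:[]
After 12 (send(from=A, to=B, msg='req')): A:[stop,resp] B:[bye,sync,ok,err,done,req] C:[]
After 13 (send(from=A, to=B, msg='start')): A:[stop,resp] B:[bye,sync,ok,err,done,req,start] C:[]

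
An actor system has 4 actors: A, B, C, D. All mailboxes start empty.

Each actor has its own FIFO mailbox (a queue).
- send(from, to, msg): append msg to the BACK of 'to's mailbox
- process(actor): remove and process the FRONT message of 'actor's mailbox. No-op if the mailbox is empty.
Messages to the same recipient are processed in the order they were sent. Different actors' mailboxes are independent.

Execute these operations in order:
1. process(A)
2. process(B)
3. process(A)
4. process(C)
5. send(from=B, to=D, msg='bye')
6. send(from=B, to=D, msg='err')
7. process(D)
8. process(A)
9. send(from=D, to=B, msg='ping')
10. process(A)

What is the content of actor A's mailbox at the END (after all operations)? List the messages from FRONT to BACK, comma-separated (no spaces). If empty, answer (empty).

Answer: (empty)

Derivation:
After 1 (process(A)): A:[] B:[] C:[] D:[]
After 2 (process(B)): A:[] B:[] C:[] D:[]
After 3 (process(A)): A:[] B:[] C:[] D:[]
After 4 (process(C)): A:[] B:[] C:[] D:[]
After 5 (send(from=B, to=D, msg='bye')): A:[] B:[] C:[] D:[bye]
After 6 (send(from=B, to=D, msg='err')): A:[] B:[] C:[] D:[bye,err]
After 7 (process(D)): A:[] B:[] C:[] D:[err]
After 8 (process(A)): A:[] B:[] C:[] D:[err]
After 9 (send(from=D, to=B, msg='ping')): A:[] B:[ping] C:[] D:[err]
After 10 (process(A)): A:[] B:[ping] C:[] D:[err]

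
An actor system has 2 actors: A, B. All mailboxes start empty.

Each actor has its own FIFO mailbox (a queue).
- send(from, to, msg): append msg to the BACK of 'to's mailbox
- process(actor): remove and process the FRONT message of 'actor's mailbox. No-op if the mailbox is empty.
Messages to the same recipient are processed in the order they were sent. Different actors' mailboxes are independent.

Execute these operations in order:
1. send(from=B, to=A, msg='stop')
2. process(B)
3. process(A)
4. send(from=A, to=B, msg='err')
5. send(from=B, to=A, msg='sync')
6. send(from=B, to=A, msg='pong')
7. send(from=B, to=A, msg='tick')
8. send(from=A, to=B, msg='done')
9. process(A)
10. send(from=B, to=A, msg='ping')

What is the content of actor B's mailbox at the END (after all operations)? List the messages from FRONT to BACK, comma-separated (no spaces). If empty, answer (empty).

Answer: err,done

Derivation:
After 1 (send(from=B, to=A, msg='stop')): A:[stop] B:[]
After 2 (process(B)): A:[stop] B:[]
After 3 (process(A)): A:[] B:[]
After 4 (send(from=A, to=B, msg='err')): A:[] B:[err]
After 5 (send(from=B, to=A, msg='sync')): A:[sync] B:[err]
After 6 (send(from=B, to=A, msg='pong')): A:[sync,pong] B:[err]
After 7 (send(from=B, to=A, msg='tick')): A:[sync,pong,tick] B:[err]
After 8 (send(from=A, to=B, msg='done')): A:[sync,pong,tick] B:[err,done]
After 9 (process(A)): A:[pong,tick] B:[err,done]
After 10 (send(from=B, to=A, msg='ping')): A:[pong,tick,ping] B:[err,done]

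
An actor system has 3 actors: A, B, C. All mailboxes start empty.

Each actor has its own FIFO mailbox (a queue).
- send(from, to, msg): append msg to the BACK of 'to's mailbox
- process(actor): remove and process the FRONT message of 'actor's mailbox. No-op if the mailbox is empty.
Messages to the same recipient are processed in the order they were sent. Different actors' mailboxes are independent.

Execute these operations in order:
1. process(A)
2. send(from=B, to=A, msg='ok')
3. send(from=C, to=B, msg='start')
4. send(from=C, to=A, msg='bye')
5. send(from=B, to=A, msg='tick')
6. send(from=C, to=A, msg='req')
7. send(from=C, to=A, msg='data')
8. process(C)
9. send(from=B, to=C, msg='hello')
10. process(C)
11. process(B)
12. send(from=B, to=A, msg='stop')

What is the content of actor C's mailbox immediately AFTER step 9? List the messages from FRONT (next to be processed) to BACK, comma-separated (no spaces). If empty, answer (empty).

After 1 (process(A)): A:[] B:[] C:[]
After 2 (send(from=B, to=A, msg='ok')): A:[ok] B:[] C:[]
After 3 (send(from=C, to=B, msg='start')): A:[ok] B:[start] C:[]
After 4 (send(from=C, to=A, msg='bye')): A:[ok,bye] B:[start] C:[]
After 5 (send(from=B, to=A, msg='tick')): A:[ok,bye,tick] B:[start] C:[]
After 6 (send(from=C, to=A, msg='req')): A:[ok,bye,tick,req] B:[start] C:[]
After 7 (send(from=C, to=A, msg='data')): A:[ok,bye,tick,req,data] B:[start] C:[]
After 8 (process(C)): A:[ok,bye,tick,req,data] B:[start] C:[]
After 9 (send(from=B, to=C, msg='hello')): A:[ok,bye,tick,req,data] B:[start] C:[hello]

hello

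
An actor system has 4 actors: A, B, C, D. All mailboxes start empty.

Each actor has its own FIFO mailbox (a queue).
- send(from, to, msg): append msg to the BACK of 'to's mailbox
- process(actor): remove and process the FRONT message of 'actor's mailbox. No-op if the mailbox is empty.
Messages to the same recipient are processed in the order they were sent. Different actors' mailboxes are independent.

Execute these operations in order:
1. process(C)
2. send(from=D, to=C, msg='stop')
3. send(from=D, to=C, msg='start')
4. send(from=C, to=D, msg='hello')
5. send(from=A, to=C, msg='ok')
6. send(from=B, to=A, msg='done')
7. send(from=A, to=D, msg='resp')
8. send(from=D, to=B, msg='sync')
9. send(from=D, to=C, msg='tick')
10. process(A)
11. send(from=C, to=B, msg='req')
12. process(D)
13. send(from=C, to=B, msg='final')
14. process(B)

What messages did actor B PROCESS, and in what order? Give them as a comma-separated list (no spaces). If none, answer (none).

After 1 (process(C)): A:[] B:[] C:[] D:[]
After 2 (send(from=D, to=C, msg='stop')): A:[] B:[] C:[stop] D:[]
After 3 (send(from=D, to=C, msg='start')): A:[] B:[] C:[stop,start] D:[]
After 4 (send(from=C, to=D, msg='hello')): A:[] B:[] C:[stop,start] D:[hello]
After 5 (send(from=A, to=C, msg='ok')): A:[] B:[] C:[stop,start,ok] D:[hello]
After 6 (send(from=B, to=A, msg='done')): A:[done] B:[] C:[stop,start,ok] D:[hello]
After 7 (send(from=A, to=D, msg='resp')): A:[done] B:[] C:[stop,start,ok] D:[hello,resp]
After 8 (send(from=D, to=B, msg='sync')): A:[done] B:[sync] C:[stop,start,ok] D:[hello,resp]
After 9 (send(from=D, to=C, msg='tick')): A:[done] B:[sync] C:[stop,start,ok,tick] D:[hello,resp]
After 10 (process(A)): A:[] B:[sync] C:[stop,start,ok,tick] D:[hello,resp]
After 11 (send(from=C, to=B, msg='req')): A:[] B:[sync,req] C:[stop,start,ok,tick] D:[hello,resp]
After 12 (process(D)): A:[] B:[sync,req] C:[stop,start,ok,tick] D:[resp]
After 13 (send(from=C, to=B, msg='final')): A:[] B:[sync,req,final] C:[stop,start,ok,tick] D:[resp]
After 14 (process(B)): A:[] B:[req,final] C:[stop,start,ok,tick] D:[resp]

Answer: sync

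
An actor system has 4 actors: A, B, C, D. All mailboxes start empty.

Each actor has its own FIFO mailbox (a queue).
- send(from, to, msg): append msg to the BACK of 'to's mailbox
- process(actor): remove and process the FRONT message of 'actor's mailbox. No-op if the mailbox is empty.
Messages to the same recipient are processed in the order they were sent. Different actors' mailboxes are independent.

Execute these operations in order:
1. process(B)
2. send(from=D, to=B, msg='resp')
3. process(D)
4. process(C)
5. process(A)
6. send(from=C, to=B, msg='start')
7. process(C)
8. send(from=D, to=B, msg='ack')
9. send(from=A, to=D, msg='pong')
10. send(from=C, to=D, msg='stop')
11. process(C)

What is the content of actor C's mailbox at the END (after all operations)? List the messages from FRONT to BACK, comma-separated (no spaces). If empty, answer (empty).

After 1 (process(B)): A:[] B:[] C:[] D:[]
After 2 (send(from=D, to=B, msg='resp')): A:[] B:[resp] C:[] D:[]
After 3 (process(D)): A:[] B:[resp] C:[] D:[]
After 4 (process(C)): A:[] B:[resp] C:[] D:[]
After 5 (process(A)): A:[] B:[resp] C:[] D:[]
After 6 (send(from=C, to=B, msg='start')): A:[] B:[resp,start] C:[] D:[]
After 7 (process(C)): A:[] B:[resp,start] C:[] D:[]
After 8 (send(from=D, to=B, msg='ack')): A:[] B:[resp,start,ack] C:[] D:[]
After 9 (send(from=A, to=D, msg='pong')): A:[] B:[resp,start,ack] C:[] D:[pong]
After 10 (send(from=C, to=D, msg='stop')): A:[] B:[resp,start,ack] C:[] D:[pong,stop]
After 11 (process(C)): A:[] B:[resp,start,ack] C:[] D:[pong,stop]

Answer: (empty)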